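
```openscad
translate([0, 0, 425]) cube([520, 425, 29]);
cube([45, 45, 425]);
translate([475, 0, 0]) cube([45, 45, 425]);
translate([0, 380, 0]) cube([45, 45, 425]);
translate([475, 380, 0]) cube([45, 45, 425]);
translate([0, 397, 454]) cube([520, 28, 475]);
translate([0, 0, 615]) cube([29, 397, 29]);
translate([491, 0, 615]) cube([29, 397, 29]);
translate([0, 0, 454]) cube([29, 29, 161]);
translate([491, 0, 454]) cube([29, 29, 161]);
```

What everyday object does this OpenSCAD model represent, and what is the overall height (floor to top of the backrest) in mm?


A chair. The overall height is 929 mm.

A slab on four corner posts with a tall panel at the back — a chair. The seat slab sits at z = 425 with thickness 29, and the 475 mm backrest starts at the seat top, so the overall height is 425 + 29 + 475 = 929 mm.


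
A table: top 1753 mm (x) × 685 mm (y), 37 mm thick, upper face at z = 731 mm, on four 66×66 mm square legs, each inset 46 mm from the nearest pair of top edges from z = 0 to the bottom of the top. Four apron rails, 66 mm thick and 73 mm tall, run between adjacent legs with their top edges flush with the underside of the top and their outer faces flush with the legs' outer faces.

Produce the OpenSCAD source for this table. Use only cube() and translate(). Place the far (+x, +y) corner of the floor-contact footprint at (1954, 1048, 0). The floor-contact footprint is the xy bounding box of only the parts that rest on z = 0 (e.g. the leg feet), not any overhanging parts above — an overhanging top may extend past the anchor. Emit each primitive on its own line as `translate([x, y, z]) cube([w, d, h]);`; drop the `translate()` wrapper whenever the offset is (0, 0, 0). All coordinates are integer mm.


translate([247, 409, 694]) cube([1753, 685, 37]);
translate([293, 455, 0]) cube([66, 66, 694]);
translate([1888, 455, 0]) cube([66, 66, 694]);
translate([293, 982, 0]) cube([66, 66, 694]);
translate([1888, 982, 0]) cube([66, 66, 694]);
translate([359, 455, 621]) cube([1529, 66, 73]);
translate([359, 982, 621]) cube([1529, 66, 73]);
translate([293, 521, 621]) cube([66, 461, 73]);
translate([1888, 521, 621]) cube([66, 461, 73]);


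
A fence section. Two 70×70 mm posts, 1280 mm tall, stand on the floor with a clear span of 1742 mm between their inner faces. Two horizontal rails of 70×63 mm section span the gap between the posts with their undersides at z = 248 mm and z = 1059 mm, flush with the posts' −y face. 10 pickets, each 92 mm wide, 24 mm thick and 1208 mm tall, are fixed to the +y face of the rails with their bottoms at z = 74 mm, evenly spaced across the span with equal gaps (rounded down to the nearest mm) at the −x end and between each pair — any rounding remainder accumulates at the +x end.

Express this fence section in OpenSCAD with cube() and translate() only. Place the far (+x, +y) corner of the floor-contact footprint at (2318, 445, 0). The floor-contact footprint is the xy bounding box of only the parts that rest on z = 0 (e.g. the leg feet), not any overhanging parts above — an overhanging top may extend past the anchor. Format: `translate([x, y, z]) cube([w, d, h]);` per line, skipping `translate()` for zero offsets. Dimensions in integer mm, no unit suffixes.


translate([436, 375, 0]) cube([70, 70, 1280]);
translate([2248, 375, 0]) cube([70, 70, 1280]);
translate([506, 375, 248]) cube([1742, 70, 63]);
translate([506, 375, 1059]) cube([1742, 70, 63]);
translate([580, 445, 74]) cube([92, 24, 1208]);
translate([746, 445, 74]) cube([92, 24, 1208]);
translate([912, 445, 74]) cube([92, 24, 1208]);
translate([1078, 445, 74]) cube([92, 24, 1208]);
translate([1244, 445, 74]) cube([92, 24, 1208]);
translate([1410, 445, 74]) cube([92, 24, 1208]);
translate([1576, 445, 74]) cube([92, 24, 1208]);
translate([1742, 445, 74]) cube([92, 24, 1208]);
translate([1908, 445, 74]) cube([92, 24, 1208]);
translate([2074, 445, 74]) cube([92, 24, 1208]);


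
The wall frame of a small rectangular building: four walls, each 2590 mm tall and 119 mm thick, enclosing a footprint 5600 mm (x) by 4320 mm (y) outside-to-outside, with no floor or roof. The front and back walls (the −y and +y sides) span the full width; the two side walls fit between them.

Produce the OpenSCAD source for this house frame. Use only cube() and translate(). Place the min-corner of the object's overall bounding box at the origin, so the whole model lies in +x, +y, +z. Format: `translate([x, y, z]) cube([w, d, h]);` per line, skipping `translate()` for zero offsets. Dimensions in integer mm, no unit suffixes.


cube([5600, 119, 2590]);
translate([0, 4201, 0]) cube([5600, 119, 2590]);
translate([0, 119, 0]) cube([119, 4082, 2590]);
translate([5481, 119, 0]) cube([119, 4082, 2590]);


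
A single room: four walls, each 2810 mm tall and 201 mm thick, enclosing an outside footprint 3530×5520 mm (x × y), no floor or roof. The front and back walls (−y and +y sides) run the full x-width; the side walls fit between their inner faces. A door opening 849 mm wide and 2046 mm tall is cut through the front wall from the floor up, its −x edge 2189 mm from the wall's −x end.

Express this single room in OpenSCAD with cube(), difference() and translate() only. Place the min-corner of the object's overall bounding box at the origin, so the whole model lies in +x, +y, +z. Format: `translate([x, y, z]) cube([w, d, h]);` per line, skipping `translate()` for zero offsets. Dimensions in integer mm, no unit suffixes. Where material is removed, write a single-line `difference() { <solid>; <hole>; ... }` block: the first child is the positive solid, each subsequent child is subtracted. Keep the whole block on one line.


difference() { cube([3530, 201, 2810]); translate([2189, 0, 0]) cube([849, 201, 2046]); }
translate([0, 5319, 0]) cube([3530, 201, 2810]);
translate([0, 201, 0]) cube([201, 5118, 2810]);
translate([3329, 201, 0]) cube([201, 5118, 2810]);


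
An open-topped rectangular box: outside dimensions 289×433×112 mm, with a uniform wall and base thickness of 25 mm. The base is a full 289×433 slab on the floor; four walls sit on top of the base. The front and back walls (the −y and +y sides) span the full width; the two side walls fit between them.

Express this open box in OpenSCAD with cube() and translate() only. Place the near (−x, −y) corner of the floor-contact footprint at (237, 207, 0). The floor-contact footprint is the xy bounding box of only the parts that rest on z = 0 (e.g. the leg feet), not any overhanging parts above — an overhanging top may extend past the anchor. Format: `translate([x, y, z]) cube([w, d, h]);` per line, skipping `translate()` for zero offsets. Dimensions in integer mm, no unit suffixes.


translate([237, 207, 0]) cube([289, 433, 25]);
translate([237, 207, 25]) cube([289, 25, 87]);
translate([237, 615, 25]) cube([289, 25, 87]);
translate([237, 232, 25]) cube([25, 383, 87]);
translate([501, 232, 25]) cube([25, 383, 87]);


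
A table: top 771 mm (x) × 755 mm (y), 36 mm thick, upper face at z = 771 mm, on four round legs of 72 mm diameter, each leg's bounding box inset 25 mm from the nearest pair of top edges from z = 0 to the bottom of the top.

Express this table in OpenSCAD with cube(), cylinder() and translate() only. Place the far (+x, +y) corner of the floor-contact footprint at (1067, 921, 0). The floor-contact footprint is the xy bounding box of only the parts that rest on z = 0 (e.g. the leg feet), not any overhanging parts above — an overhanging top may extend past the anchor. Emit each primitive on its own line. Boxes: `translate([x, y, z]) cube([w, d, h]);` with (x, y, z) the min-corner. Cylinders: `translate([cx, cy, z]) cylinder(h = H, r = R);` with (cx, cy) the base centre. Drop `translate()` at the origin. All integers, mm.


// leg_h = 771 - 36 = 735
translate([321, 191, 735]) cube([771, 755, 36]);
translate([382, 252, 0]) cylinder(h = 735, r = 36);
translate([1031, 252, 0]) cylinder(h = 735, r = 36);
translate([382, 885, 0]) cylinder(h = 735, r = 36);
translate([1031, 885, 0]) cylinder(h = 735, r = 36);


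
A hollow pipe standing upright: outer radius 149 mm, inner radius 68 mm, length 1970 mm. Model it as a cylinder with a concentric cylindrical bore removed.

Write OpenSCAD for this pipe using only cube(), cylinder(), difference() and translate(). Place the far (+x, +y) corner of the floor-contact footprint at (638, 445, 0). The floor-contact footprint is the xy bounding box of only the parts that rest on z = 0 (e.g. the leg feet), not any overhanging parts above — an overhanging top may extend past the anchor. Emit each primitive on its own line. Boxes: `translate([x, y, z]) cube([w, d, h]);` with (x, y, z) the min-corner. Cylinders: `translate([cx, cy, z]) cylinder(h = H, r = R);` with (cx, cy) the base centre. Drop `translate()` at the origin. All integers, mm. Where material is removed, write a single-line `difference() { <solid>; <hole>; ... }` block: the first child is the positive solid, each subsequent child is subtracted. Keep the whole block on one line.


difference() { translate([489, 296, 0]) cylinder(h = 1970, r = 149); translate([489, 296, 0]) cylinder(h = 1970, r = 68); }


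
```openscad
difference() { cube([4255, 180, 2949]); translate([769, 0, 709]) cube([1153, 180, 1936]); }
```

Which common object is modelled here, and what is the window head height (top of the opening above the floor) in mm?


A wall with a window opening. The window head height is 2645 mm.

A wall with a rectangular opening subtracted — a window. Sill at z = 709, opening 1936 mm tall, so the head is at 709 + 1936 = 2645 mm.


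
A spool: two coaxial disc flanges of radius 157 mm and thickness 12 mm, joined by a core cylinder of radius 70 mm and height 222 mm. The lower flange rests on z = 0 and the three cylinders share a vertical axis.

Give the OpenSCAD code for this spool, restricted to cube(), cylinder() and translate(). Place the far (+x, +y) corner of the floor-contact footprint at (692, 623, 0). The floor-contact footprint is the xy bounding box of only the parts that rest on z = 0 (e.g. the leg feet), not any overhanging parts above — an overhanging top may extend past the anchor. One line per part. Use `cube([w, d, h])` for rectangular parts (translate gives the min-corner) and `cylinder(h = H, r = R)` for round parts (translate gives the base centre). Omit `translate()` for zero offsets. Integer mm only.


translate([535, 466, 0]) cylinder(h = 12, r = 157);
translate([535, 466, 12]) cylinder(h = 222, r = 70);
translate([535, 466, 234]) cylinder(h = 12, r = 157);


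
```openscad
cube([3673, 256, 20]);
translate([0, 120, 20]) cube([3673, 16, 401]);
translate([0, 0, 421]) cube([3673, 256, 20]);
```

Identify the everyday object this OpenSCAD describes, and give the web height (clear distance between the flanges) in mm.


An I-beam. The web height is 401 mm.

Two wide flanges with a thin centred web — an I-beam. Overall 441 mm minus two 20 mm flanges gives a web of 441 − 2·20 = 401 mm.


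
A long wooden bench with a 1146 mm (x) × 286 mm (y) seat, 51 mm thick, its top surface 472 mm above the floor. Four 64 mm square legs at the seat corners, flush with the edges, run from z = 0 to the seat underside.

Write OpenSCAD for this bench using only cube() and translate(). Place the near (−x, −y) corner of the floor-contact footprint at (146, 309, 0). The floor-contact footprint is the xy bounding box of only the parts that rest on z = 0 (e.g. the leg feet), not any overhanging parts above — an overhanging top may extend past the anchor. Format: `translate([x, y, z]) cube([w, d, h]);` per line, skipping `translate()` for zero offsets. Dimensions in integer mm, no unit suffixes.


translate([146, 309, 421]) cube([1146, 286, 51]);
translate([146, 309, 0]) cube([64, 64, 421]);
translate([146, 531, 0]) cube([64, 64, 421]);
translate([1228, 309, 0]) cube([64, 64, 421]);
translate([1228, 531, 0]) cube([64, 64, 421]);


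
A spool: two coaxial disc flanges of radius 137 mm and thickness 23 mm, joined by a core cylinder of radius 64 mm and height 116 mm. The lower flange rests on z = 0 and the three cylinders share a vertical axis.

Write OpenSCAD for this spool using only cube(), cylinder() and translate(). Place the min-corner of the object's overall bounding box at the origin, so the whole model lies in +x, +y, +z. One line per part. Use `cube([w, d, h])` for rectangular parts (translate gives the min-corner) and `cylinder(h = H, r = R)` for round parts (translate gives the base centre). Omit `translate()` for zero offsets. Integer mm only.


translate([137, 137, 0]) cylinder(h = 23, r = 137);
translate([137, 137, 23]) cylinder(h = 116, r = 64);
translate([137, 137, 139]) cylinder(h = 23, r = 137);


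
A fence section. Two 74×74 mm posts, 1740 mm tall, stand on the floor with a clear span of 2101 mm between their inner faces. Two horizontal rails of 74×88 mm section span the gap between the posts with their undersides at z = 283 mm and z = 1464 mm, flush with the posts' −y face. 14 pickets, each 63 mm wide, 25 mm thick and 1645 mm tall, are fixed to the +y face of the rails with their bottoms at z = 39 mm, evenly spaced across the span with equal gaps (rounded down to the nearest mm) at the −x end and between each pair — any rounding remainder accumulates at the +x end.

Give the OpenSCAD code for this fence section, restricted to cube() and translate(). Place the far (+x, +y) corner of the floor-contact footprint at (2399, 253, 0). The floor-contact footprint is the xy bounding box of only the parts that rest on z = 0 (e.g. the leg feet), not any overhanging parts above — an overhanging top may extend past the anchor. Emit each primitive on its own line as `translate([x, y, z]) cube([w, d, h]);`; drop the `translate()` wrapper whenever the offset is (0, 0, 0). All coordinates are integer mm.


translate([150, 179, 0]) cube([74, 74, 1740]);
translate([2325, 179, 0]) cube([74, 74, 1740]);
translate([224, 179, 283]) cube([2101, 74, 88]);
translate([224, 179, 1464]) cube([2101, 74, 88]);
translate([305, 253, 39]) cube([63, 25, 1645]);
translate([449, 253, 39]) cube([63, 25, 1645]);
translate([593, 253, 39]) cube([63, 25, 1645]);
translate([737, 253, 39]) cube([63, 25, 1645]);
translate([881, 253, 39]) cube([63, 25, 1645]);
translate([1025, 253, 39]) cube([63, 25, 1645]);
translate([1169, 253, 39]) cube([63, 25, 1645]);
translate([1313, 253, 39]) cube([63, 25, 1645]);
translate([1457, 253, 39]) cube([63, 25, 1645]);
translate([1601, 253, 39]) cube([63, 25, 1645]);
translate([1745, 253, 39]) cube([63, 25, 1645]);
translate([1889, 253, 39]) cube([63, 25, 1645]);
translate([2033, 253, 39]) cube([63, 25, 1645]);
translate([2177, 253, 39]) cube([63, 25, 1645]);


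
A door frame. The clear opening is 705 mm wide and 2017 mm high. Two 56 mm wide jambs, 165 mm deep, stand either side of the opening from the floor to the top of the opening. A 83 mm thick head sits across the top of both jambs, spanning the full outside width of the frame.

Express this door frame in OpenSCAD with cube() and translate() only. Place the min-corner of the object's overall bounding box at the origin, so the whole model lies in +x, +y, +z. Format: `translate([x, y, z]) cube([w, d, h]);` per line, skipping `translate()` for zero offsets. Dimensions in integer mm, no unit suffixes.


cube([56, 165, 2017]);
translate([761, 0, 0]) cube([56, 165, 2017]);
translate([0, 0, 2017]) cube([817, 165, 83]);


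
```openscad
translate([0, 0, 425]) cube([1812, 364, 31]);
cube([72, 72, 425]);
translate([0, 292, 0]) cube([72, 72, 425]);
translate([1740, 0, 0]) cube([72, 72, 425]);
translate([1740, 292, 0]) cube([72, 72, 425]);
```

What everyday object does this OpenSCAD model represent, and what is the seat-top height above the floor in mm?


A bench. The seat-top height is 456 mm.

A long slab on four corner posts — a bench. The slab sits at z = 425 with thickness 31, so the top is 425 + 31 = 456 mm.


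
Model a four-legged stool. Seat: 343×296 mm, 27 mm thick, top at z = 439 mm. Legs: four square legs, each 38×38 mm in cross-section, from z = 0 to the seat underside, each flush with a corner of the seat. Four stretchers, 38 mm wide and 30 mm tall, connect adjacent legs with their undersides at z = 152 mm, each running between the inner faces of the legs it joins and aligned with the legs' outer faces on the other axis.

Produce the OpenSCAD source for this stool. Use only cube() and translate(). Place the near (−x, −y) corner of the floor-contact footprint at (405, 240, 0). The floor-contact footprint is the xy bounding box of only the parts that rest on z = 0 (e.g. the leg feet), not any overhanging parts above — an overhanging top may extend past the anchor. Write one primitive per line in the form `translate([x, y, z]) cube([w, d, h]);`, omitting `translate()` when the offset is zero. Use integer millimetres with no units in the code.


translate([405, 240, 412]) cube([343, 296, 27]);
translate([405, 240, 0]) cube([38, 38, 412]);
translate([710, 240, 0]) cube([38, 38, 412]);
translate([405, 498, 0]) cube([38, 38, 412]);
translate([710, 498, 0]) cube([38, 38, 412]);
translate([443, 240, 152]) cube([267, 38, 30]);
translate([443, 498, 152]) cube([267, 38, 30]);
translate([405, 278, 152]) cube([38, 220, 30]);
translate([710, 278, 152]) cube([38, 220, 30]);


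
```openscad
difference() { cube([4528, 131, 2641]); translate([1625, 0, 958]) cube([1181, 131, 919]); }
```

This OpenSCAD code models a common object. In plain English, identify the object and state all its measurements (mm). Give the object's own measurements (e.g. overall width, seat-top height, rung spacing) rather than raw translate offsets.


A wall 4528 mm long (x), 131 mm thick (y), 2641 mm tall, with a rectangular window opening cut through it. The opening is 1181 mm wide and 919 mm tall; its sill is at z = 958 mm and its near (−x) edge is 1625 mm from the wall's −x end. The opening passes through the full wall thickness.


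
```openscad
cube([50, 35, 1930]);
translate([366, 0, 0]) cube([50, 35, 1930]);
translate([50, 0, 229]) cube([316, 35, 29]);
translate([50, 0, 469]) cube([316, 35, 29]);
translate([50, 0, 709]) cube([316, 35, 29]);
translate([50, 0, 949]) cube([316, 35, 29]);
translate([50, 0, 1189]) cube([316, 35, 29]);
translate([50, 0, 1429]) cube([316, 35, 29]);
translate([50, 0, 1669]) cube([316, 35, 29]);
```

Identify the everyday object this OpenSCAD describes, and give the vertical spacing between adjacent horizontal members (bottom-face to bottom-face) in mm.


A ladder. The rung spacing is 240 mm.

Two tall 50×35 posts with 7 short bars between them — a ladder. Adjacent rungs sit at z = 229 and z = 469, so the spacing is 469 − 229 = 240 mm.


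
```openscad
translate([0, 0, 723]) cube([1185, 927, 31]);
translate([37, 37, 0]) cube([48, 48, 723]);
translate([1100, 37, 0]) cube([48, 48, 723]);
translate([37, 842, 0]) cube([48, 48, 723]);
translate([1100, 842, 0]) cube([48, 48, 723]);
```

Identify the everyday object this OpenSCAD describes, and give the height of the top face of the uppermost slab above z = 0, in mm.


A table. The table height is 754 mm.

A 1185×927×31 slab sits at z = 723 on four 48 mm square posts — a table. The top surface is at 723 + 31 = 754 mm.


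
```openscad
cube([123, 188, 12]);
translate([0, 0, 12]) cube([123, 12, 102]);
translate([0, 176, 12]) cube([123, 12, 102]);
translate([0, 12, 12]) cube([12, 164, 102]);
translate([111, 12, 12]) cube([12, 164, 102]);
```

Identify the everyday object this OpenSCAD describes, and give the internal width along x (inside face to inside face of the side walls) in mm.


An open box. The internal width is 99 mm.

A 123×188 base slab with four walls standing on it — an open box. The base is 123 mm wide and the walls are 12 mm thick, so the internal width is 123 − 2 × 12 = 99 mm.


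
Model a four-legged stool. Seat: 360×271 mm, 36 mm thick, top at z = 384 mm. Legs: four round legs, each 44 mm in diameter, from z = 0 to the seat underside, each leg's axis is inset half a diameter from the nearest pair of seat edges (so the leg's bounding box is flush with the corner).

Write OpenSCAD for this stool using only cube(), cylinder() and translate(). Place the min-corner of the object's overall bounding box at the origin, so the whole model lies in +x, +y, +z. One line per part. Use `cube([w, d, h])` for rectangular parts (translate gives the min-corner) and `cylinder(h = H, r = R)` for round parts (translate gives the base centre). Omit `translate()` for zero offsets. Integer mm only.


translate([0, 0, 348]) cube([360, 271, 36]);
translate([22, 22, 0]) cylinder(h = 348, r = 22);
translate([338, 22, 0]) cylinder(h = 348, r = 22);
translate([22, 249, 0]) cylinder(h = 348, r = 22);
translate([338, 249, 0]) cylinder(h = 348, r = 22);


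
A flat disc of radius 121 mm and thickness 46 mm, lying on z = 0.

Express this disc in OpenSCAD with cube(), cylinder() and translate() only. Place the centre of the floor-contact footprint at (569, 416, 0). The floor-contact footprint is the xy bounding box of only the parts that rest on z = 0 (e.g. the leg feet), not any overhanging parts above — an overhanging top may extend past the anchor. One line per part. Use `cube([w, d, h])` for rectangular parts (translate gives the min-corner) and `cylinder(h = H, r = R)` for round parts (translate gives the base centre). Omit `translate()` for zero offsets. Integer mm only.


translate([569, 416, 0]) cylinder(h = 46, r = 121);


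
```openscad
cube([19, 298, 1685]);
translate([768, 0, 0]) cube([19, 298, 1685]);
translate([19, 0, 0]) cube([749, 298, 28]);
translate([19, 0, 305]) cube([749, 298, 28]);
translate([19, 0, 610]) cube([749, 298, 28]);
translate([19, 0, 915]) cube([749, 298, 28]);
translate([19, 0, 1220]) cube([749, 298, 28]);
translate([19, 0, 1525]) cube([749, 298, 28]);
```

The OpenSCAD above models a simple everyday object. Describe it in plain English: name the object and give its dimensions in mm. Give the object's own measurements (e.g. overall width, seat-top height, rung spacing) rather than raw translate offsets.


An open bookshelf. Two side panels, each 19 mm thick, 298 mm deep and 1685 mm tall, stand 787 mm apart (outside-to-outside). Between them sit 6 shelves, each 28 mm thick and 298 mm deep, spanning the full gap between the sides. The bottom shelf rests on the floor (its underside at z = 0) and the clear gap between one shelf's top and the next shelf's underside is 277 mm.


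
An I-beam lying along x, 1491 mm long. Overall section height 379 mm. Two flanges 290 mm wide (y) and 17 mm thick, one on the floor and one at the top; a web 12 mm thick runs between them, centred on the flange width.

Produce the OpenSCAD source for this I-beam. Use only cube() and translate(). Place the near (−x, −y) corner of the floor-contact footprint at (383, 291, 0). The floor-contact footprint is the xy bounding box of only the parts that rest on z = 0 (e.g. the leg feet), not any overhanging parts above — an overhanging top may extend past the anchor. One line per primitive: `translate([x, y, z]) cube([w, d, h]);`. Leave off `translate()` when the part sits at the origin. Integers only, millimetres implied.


translate([383, 291, 0]) cube([1491, 290, 17]);
translate([383, 430, 17]) cube([1491, 12, 345]);
translate([383, 291, 362]) cube([1491, 290, 17]);


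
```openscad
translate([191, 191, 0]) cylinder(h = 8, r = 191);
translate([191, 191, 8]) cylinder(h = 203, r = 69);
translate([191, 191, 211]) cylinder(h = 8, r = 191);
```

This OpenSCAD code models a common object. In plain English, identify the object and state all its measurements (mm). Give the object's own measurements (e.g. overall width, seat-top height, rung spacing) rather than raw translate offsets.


A spool: two coaxial disc flanges of radius 191 mm and thickness 8 mm, joined by a core cylinder of radius 69 mm and height 203 mm. The lower flange rests on z = 0 and the three cylinders share a vertical axis.


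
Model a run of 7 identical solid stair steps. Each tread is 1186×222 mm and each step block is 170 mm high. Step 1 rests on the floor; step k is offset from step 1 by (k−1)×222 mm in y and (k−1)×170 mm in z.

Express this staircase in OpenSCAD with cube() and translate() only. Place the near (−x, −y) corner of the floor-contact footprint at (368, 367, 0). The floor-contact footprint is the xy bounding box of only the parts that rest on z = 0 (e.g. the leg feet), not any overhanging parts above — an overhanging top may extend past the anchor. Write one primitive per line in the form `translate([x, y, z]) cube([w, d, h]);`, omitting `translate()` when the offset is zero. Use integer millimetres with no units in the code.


translate([368, 367, 0]) cube([1186, 222, 170]);
translate([368, 589, 170]) cube([1186, 222, 170]);
translate([368, 811, 340]) cube([1186, 222, 170]);
translate([368, 1033, 510]) cube([1186, 222, 170]);
translate([368, 1255, 680]) cube([1186, 222, 170]);
translate([368, 1477, 850]) cube([1186, 222, 170]);
translate([368, 1699, 1020]) cube([1186, 222, 170]);


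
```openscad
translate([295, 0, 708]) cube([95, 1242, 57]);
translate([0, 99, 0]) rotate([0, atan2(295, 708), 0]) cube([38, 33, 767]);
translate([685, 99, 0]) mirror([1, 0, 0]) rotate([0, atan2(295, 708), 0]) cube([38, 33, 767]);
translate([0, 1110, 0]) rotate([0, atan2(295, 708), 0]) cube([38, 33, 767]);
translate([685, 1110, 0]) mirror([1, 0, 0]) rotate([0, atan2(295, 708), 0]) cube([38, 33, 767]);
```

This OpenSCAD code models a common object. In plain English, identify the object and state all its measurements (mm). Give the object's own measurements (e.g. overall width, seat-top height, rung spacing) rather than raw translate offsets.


A sawhorse. A 95×1242×57 mm beam (x, y, z) sits on two A-frame leg pairs. Each pair is two raked legs of 38×33 mm section (33 mm along y) splaying symmetrically in x. Each leg rises 708 mm vertically over 295 mm of horizontal reach and is 767 mm long along its own axis. Every leg's outer bottom edge rests on the floor and its outer top edge meets a bottom edge of the beam — the left legs (tilting toward +x) meet the beam's −x bottom edge, the right legs (their mirror images, tilting toward −x) meet its +x bottom edge — so the leg tops tuck under the beam, the beam's underside is 708 mm above the floor, and the feet are 685 mm apart outside-to-outside with the beam centred between them. The two leg pairs are set in 99 mm from either end of the beam.


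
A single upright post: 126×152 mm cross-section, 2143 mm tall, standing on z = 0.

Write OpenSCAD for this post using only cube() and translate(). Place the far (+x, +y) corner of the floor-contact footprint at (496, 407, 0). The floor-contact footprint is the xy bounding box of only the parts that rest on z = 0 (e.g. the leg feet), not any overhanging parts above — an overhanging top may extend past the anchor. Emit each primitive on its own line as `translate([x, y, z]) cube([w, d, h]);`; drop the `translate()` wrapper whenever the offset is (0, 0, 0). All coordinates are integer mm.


translate([370, 255, 0]) cube([126, 152, 2143]);


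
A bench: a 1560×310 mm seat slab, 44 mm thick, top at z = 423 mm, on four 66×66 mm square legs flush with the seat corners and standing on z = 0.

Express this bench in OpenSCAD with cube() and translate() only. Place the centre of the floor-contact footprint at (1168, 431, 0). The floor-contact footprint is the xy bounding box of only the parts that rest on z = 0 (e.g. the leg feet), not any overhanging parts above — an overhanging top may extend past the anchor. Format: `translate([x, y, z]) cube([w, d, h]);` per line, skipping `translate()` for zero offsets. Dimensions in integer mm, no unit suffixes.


// leg_h = 423 − 44 = 379
translate([388, 276, 379]) cube([1560, 310, 44]);
translate([388, 276, 0]) cube([66, 66, 379]);
translate([388, 520, 0]) cube([66, 66, 379]);
translate([1882, 276, 0]) cube([66, 66, 379]);
translate([1882, 520, 0]) cube([66, 66, 379]);


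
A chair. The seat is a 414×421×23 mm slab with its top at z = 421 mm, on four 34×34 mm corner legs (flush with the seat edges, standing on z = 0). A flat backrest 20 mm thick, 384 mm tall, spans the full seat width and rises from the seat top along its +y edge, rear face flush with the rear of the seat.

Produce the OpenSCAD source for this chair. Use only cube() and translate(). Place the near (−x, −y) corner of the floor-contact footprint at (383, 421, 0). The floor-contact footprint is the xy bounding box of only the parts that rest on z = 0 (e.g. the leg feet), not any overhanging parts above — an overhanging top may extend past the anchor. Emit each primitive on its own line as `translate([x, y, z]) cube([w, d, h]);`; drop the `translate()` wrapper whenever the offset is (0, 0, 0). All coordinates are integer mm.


translate([383, 421, 398]) cube([414, 421, 23]);
translate([383, 421, 0]) cube([34, 34, 398]);
translate([763, 421, 0]) cube([34, 34, 398]);
translate([383, 808, 0]) cube([34, 34, 398]);
translate([763, 808, 0]) cube([34, 34, 398]);
translate([383, 822, 421]) cube([414, 20, 384]);


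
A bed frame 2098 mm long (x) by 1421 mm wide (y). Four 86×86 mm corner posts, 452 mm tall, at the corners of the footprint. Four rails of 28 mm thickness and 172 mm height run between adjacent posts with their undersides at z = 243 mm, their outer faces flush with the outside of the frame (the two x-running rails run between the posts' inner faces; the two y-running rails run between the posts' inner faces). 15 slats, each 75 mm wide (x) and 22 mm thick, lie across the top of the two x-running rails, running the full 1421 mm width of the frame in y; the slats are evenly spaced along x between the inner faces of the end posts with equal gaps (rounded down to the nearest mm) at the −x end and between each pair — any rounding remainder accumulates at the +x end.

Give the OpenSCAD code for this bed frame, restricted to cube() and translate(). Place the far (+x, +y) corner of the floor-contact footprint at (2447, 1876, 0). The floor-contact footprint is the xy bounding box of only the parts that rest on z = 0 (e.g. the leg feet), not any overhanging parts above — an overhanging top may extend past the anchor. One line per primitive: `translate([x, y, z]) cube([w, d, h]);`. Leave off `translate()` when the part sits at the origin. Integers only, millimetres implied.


translate([349, 455, 0]) cube([86, 86, 452]);
translate([349, 1790, 0]) cube([86, 86, 452]);
translate([2361, 455, 0]) cube([86, 86, 452]);
translate([2361, 1790, 0]) cube([86, 86, 452]);
translate([435, 455, 243]) cube([1926, 28, 172]);
translate([435, 1848, 243]) cube([1926, 28, 172]);
translate([349, 541, 243]) cube([28, 1249, 172]);
translate([2419, 541, 243]) cube([28, 1249, 172]);
translate([485, 455, 415]) cube([75, 1421, 22]);
translate([610, 455, 415]) cube([75, 1421, 22]);
translate([735, 455, 415]) cube([75, 1421, 22]);
translate([860, 455, 415]) cube([75, 1421, 22]);
translate([985, 455, 415]) cube([75, 1421, 22]);
translate([1110, 455, 415]) cube([75, 1421, 22]);
translate([1235, 455, 415]) cube([75, 1421, 22]);
translate([1360, 455, 415]) cube([75, 1421, 22]);
translate([1485, 455, 415]) cube([75, 1421, 22]);
translate([1610, 455, 415]) cube([75, 1421, 22]);
translate([1735, 455, 415]) cube([75, 1421, 22]);
translate([1860, 455, 415]) cube([75, 1421, 22]);
translate([1985, 455, 415]) cube([75, 1421, 22]);
translate([2110, 455, 415]) cube([75, 1421, 22]);
translate([2235, 455, 415]) cube([75, 1421, 22]);


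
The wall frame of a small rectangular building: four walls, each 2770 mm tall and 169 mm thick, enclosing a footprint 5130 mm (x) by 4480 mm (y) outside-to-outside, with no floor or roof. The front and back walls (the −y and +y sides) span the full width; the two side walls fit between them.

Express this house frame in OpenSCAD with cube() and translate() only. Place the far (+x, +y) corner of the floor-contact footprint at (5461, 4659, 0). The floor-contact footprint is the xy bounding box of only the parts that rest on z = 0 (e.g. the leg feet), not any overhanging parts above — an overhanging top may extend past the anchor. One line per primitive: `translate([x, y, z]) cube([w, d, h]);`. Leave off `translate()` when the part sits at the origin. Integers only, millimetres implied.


translate([331, 179, 0]) cube([5130, 169, 2770]);
translate([331, 4490, 0]) cube([5130, 169, 2770]);
translate([331, 348, 0]) cube([169, 4142, 2770]);
translate([5292, 348, 0]) cube([169, 4142, 2770]);


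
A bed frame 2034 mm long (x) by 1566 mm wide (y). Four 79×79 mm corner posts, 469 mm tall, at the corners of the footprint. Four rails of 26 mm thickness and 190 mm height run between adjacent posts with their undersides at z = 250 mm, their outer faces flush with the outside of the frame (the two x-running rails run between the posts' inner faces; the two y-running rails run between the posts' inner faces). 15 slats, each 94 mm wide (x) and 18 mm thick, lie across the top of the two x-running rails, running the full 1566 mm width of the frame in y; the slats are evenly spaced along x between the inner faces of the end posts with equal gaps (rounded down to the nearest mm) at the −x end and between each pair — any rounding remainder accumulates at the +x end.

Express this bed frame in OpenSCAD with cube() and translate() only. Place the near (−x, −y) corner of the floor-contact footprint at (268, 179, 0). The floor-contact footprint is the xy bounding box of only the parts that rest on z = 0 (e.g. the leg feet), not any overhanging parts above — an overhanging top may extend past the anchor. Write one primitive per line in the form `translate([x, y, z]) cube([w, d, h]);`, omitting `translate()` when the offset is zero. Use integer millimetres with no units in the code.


// slat z = rail_z + rail_h = 250 + 190 = 440
// slat gap = ⌊(1876 − 15·94) / 16⌋ = 29
translate([268, 179, 0]) cube([79, 79, 469]);
translate([268, 1666, 0]) cube([79, 79, 469]);
translate([2223, 179, 0]) cube([79, 79, 469]);
translate([2223, 1666, 0]) cube([79, 79, 469]);
translate([347, 179, 250]) cube([1876, 26, 190]);
translate([347, 1719, 250]) cube([1876, 26, 190]);
translate([268, 258, 250]) cube([26, 1408, 190]);
translate([2276, 258, 250]) cube([26, 1408, 190]);
translate([376, 179, 440]) cube([94, 1566, 18]);
translate([499, 179, 440]) cube([94, 1566, 18]);
translate([622, 179, 440]) cube([94, 1566, 18]);
translate([745, 179, 440]) cube([94, 1566, 18]);
translate([868, 179, 440]) cube([94, 1566, 18]);
translate([991, 179, 440]) cube([94, 1566, 18]);
translate([1114, 179, 440]) cube([94, 1566, 18]);
translate([1237, 179, 440]) cube([94, 1566, 18]);
translate([1360, 179, 440]) cube([94, 1566, 18]);
translate([1483, 179, 440]) cube([94, 1566, 18]);
translate([1606, 179, 440]) cube([94, 1566, 18]);
translate([1729, 179, 440]) cube([94, 1566, 18]);
translate([1852, 179, 440]) cube([94, 1566, 18]);
translate([1975, 179, 440]) cube([94, 1566, 18]);
translate([2098, 179, 440]) cube([94, 1566, 18]);


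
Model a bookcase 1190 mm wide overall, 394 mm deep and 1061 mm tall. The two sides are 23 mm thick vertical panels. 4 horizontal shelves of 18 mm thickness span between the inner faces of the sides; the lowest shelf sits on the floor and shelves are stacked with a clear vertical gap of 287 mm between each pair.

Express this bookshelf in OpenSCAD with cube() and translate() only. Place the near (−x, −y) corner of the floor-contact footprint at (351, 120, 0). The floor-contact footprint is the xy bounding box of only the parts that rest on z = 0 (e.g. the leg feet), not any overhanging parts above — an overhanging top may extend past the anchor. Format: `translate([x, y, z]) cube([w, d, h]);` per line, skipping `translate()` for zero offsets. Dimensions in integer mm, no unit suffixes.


translate([351, 120, 0]) cube([23, 394, 1061]);
translate([1518, 120, 0]) cube([23, 394, 1061]);
translate([374, 120, 0]) cube([1144, 394, 18]);
translate([374, 120, 305]) cube([1144, 394, 18]);
translate([374, 120, 610]) cube([1144, 394, 18]);
translate([374, 120, 915]) cube([1144, 394, 18]);


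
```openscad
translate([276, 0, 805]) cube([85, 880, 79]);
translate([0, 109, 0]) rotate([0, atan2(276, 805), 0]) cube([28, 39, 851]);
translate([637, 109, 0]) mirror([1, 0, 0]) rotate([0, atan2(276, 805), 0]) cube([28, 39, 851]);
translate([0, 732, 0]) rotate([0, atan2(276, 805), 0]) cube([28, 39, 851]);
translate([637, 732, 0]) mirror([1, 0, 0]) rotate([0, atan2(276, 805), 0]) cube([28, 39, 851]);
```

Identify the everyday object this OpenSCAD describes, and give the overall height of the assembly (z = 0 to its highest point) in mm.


A sawhorse. The overall height is 884 mm.

A beam across two mirrored pairs of raked legs — a sawhorse. The beam's underside is at z = 805 (matching the legs' vertical rise in atan2(276, 805)) and the beam is 79 mm tall, so its top is at 805 + 79 = 884 mm. The raked legs top out at the beam's underside, so that is the highest point.


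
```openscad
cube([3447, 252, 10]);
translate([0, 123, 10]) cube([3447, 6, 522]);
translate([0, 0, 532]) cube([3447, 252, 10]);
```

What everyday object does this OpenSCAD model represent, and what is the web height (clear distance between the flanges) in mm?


An I-beam. The web height is 522 mm.

Two wide flanges with a thin centred web — an I-beam. Overall 542 mm minus two 10 mm flanges gives a web of 542 − 2·10 = 522 mm.


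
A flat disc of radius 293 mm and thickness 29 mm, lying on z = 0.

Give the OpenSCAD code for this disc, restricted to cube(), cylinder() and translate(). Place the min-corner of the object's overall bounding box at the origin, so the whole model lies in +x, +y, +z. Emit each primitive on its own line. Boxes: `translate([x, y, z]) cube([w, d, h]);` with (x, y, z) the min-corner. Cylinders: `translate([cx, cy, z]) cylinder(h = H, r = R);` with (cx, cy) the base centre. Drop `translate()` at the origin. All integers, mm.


translate([293, 293, 0]) cylinder(h = 29, r = 293);


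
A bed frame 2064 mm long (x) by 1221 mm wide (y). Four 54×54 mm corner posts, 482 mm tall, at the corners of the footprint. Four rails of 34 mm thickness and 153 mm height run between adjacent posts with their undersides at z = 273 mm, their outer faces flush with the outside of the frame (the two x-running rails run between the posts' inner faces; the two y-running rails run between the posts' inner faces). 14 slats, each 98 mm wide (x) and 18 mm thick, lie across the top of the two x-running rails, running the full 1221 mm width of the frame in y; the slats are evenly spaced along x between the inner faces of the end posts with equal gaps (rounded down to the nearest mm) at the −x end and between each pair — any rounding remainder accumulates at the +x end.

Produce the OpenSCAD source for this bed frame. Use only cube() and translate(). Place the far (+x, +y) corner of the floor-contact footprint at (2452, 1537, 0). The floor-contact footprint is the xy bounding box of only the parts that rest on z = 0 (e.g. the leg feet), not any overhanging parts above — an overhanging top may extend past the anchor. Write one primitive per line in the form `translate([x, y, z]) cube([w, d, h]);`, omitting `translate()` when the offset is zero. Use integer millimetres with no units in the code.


translate([388, 316, 0]) cube([54, 54, 482]);
translate([388, 1483, 0]) cube([54, 54, 482]);
translate([2398, 316, 0]) cube([54, 54, 482]);
translate([2398, 1483, 0]) cube([54, 54, 482]);
translate([442, 316, 273]) cube([1956, 34, 153]);
translate([442, 1503, 273]) cube([1956, 34, 153]);
translate([388, 370, 273]) cube([34, 1113, 153]);
translate([2418, 370, 273]) cube([34, 1113, 153]);
translate([480, 316, 426]) cube([98, 1221, 18]);
translate([616, 316, 426]) cube([98, 1221, 18]);
translate([752, 316, 426]) cube([98, 1221, 18]);
translate([888, 316, 426]) cube([98, 1221, 18]);
translate([1024, 316, 426]) cube([98, 1221, 18]);
translate([1160, 316, 426]) cube([98, 1221, 18]);
translate([1296, 316, 426]) cube([98, 1221, 18]);
translate([1432, 316, 426]) cube([98, 1221, 18]);
translate([1568, 316, 426]) cube([98, 1221, 18]);
translate([1704, 316, 426]) cube([98, 1221, 18]);
translate([1840, 316, 426]) cube([98, 1221, 18]);
translate([1976, 316, 426]) cube([98, 1221, 18]);
translate([2112, 316, 426]) cube([98, 1221, 18]);
translate([2248, 316, 426]) cube([98, 1221, 18]);
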